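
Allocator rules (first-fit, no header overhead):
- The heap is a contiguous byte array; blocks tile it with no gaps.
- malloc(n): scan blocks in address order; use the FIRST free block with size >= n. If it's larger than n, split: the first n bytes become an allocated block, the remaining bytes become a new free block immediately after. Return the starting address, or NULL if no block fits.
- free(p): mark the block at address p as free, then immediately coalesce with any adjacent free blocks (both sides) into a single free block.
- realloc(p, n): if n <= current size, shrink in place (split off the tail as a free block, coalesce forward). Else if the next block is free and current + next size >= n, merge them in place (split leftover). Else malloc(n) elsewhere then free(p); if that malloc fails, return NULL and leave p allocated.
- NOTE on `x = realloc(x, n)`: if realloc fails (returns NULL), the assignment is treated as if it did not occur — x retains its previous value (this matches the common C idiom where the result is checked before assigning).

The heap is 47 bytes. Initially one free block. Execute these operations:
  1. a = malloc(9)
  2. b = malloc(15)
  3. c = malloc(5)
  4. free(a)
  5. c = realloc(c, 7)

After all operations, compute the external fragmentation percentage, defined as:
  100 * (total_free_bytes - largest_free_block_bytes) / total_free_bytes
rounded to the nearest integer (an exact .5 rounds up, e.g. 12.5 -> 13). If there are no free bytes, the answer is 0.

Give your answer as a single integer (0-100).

Op 1: a = malloc(9) -> a = 0; heap: [0-8 ALLOC][9-46 FREE]
Op 2: b = malloc(15) -> b = 9; heap: [0-8 ALLOC][9-23 ALLOC][24-46 FREE]
Op 3: c = malloc(5) -> c = 24; heap: [0-8 ALLOC][9-23 ALLOC][24-28 ALLOC][29-46 FREE]
Op 4: free(a) -> (freed a); heap: [0-8 FREE][9-23 ALLOC][24-28 ALLOC][29-46 FREE]
Op 5: c = realloc(c, 7) -> c = 24; heap: [0-8 FREE][9-23 ALLOC][24-30 ALLOC][31-46 FREE]
Free blocks: [9 16] total_free=25 largest=16 -> 100*(25-16)/25 = 900/25 = 36

Answer: 36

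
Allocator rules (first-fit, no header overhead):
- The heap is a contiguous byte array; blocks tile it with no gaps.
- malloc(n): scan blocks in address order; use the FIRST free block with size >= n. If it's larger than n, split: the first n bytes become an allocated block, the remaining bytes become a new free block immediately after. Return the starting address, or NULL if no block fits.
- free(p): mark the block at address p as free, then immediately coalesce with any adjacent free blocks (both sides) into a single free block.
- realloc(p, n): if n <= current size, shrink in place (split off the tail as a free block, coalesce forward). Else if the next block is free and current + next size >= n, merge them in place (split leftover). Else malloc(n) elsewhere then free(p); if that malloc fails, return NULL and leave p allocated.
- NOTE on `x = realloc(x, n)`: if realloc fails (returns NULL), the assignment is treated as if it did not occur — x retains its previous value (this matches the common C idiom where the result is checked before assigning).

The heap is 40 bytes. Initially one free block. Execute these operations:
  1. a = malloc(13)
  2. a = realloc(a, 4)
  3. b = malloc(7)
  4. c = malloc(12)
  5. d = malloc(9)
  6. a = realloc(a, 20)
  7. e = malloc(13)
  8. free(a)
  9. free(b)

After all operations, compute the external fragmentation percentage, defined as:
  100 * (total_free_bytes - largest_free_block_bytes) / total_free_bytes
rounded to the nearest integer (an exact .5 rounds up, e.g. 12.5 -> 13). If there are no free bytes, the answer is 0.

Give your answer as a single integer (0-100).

Op 1: a = malloc(13) -> a = 0; heap: [0-12 ALLOC][13-39 FREE]
Op 2: a = realloc(a, 4) -> a = 0; heap: [0-3 ALLOC][4-39 FREE]
Op 3: b = malloc(7) -> b = 4; heap: [0-3 ALLOC][4-10 ALLOC][11-39 FREE]
Op 4: c = malloc(12) -> c = 11; heap: [0-3 ALLOC][4-10 ALLOC][11-22 ALLOC][23-39 FREE]
Op 5: d = malloc(9) -> d = 23; heap: [0-3 ALLOC][4-10 ALLOC][11-22 ALLOC][23-31 ALLOC][32-39 FREE]
Op 6: a = realloc(a, 20) -> NULL (a unchanged); heap: [0-3 ALLOC][4-10 ALLOC][11-22 ALLOC][23-31 ALLOC][32-39 FREE]
Op 7: e = malloc(13) -> e = NULL; heap: [0-3 ALLOC][4-10 ALLOC][11-22 ALLOC][23-31 ALLOC][32-39 FREE]
Op 8: free(a) -> (freed a); heap: [0-3 FREE][4-10 ALLOC][11-22 ALLOC][23-31 ALLOC][32-39 FREE]
Op 9: free(b) -> (freed b); heap: [0-10 FREE][11-22 ALLOC][23-31 ALLOC][32-39 FREE]
Free blocks: [11 8] total_free=19 largest=11 -> 100*(19-11)/19 = 800/19 ≈ 42.105 -> rounds to 42

Answer: 42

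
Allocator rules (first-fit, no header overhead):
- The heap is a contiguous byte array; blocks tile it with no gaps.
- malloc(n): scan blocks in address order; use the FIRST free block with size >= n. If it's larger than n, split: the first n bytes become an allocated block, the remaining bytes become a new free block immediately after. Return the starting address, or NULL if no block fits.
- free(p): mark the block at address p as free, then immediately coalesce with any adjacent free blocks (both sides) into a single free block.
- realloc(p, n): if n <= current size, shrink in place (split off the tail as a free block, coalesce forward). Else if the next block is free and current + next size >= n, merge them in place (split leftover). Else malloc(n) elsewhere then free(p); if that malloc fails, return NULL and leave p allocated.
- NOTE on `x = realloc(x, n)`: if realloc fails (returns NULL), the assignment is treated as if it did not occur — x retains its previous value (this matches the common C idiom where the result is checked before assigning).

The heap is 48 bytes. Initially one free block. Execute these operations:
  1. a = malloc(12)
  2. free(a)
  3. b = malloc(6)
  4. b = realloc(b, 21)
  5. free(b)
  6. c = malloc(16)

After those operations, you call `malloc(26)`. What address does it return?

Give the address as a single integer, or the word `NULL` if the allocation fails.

Op 1: a = malloc(12) -> a = 0; heap: [0-11 ALLOC][12-47 FREE]
Op 2: free(a) -> (freed a); heap: [0-47 FREE]
Op 3: b = malloc(6) -> b = 0; heap: [0-5 ALLOC][6-47 FREE]
Op 4: b = realloc(b, 21) -> b = 0; heap: [0-20 ALLOC][21-47 FREE]
Op 5: free(b) -> (freed b); heap: [0-47 FREE]
Op 6: c = malloc(16) -> c = 0; heap: [0-15 ALLOC][16-47 FREE]
malloc(26): first-fit scan over [0-15 ALLOC][16-47 FREE] -> 16

Answer: 16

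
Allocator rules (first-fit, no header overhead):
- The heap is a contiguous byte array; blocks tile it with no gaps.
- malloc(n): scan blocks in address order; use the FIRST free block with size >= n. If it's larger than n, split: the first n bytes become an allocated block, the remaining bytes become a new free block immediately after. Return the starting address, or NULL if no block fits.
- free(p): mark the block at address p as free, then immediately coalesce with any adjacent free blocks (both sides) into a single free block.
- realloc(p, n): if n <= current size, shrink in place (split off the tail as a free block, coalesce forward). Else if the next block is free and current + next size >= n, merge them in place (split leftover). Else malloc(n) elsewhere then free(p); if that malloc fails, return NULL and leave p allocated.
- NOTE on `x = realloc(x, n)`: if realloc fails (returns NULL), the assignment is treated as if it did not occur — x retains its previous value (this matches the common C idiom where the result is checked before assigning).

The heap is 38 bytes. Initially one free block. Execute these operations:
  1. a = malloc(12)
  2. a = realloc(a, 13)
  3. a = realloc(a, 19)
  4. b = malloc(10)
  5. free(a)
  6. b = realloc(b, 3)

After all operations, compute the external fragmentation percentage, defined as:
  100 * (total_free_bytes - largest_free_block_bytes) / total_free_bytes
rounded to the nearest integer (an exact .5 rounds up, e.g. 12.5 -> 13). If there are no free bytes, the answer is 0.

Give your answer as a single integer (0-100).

Answer: 46

Derivation:
Op 1: a = malloc(12) -> a = 0; heap: [0-11 ALLOC][12-37 FREE]
Op 2: a = realloc(a, 13) -> a = 0; heap: [0-12 ALLOC][13-37 FREE]
Op 3: a = realloc(a, 19) -> a = 0; heap: [0-18 ALLOC][19-37 FREE]
Op 4: b = malloc(10) -> b = 19; heap: [0-18 ALLOC][19-28 ALLOC][29-37 FREE]
Op 5: free(a) -> (freed a); heap: [0-18 FREE][19-28 ALLOC][29-37 FREE]
Op 6: b = realloc(b, 3) -> b = 19; heap: [0-18 FREE][19-21 ALLOC][22-37 FREE]
Free blocks: [19 16] total_free=35 largest=19 -> 100*(35-19)/35 = 1600/35 ≈ 45.714 -> rounds to 46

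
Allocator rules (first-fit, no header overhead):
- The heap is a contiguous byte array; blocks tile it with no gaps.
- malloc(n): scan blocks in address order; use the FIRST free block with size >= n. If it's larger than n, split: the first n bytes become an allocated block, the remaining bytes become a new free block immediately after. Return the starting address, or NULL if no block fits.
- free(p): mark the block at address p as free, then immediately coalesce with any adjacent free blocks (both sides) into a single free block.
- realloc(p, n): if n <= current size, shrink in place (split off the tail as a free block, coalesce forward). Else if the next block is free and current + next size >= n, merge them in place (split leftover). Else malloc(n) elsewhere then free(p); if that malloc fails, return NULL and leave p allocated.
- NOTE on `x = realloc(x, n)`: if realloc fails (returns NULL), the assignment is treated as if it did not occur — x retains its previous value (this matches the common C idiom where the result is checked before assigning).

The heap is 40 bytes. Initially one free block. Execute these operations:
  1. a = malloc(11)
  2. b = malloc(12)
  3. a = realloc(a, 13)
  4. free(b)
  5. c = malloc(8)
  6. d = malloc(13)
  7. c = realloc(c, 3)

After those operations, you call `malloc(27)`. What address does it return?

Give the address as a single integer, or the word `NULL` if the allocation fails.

Op 1: a = malloc(11) -> a = 0; heap: [0-10 ALLOC][11-39 FREE]
Op 2: b = malloc(12) -> b = 11; heap: [0-10 ALLOC][11-22 ALLOC][23-39 FREE]
Op 3: a = realloc(a, 13) -> a = 23; heap: [0-10 FREE][11-22 ALLOC][23-35 ALLOC][36-39 FREE]
Op 4: free(b) -> (freed b); heap: [0-22 FREE][23-35 ALLOC][36-39 FREE]
Op 5: c = malloc(8) -> c = 0; heap: [0-7 ALLOC][8-22 FREE][23-35 ALLOC][36-39 FREE]
Op 6: d = malloc(13) -> d = 8; heap: [0-7 ALLOC][8-20 ALLOC][21-22 FREE][23-35 ALLOC][36-39 FREE]
Op 7: c = realloc(c, 3) -> c = 0; heap: [0-2 ALLOC][3-7 FREE][8-20 ALLOC][21-22 FREE][23-35 ALLOC][36-39 FREE]
malloc(27): first-fit scan over [0-2 ALLOC][3-7 FREE][8-20 ALLOC][21-22 FREE][23-35 ALLOC][36-39 FREE] -> NULL

Answer: NULL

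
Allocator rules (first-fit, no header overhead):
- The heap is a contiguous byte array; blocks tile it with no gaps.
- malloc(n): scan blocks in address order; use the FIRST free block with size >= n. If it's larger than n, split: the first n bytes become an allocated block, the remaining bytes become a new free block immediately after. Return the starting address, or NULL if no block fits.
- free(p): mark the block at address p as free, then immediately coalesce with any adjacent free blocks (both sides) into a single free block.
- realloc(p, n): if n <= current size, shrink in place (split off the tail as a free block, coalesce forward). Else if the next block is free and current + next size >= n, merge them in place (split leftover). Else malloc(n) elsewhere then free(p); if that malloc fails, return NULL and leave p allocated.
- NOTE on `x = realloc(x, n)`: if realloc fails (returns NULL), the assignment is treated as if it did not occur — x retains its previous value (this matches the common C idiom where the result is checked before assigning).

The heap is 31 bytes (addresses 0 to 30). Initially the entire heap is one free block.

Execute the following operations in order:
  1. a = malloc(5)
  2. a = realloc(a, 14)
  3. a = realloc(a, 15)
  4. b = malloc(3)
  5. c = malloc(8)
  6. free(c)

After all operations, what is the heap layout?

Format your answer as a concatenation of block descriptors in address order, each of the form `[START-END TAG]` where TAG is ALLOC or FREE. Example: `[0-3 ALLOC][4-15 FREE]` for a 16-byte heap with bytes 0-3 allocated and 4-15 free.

Op 1: a = malloc(5) -> a = 0; heap: [0-4 ALLOC][5-30 FREE]
Op 2: a = realloc(a, 14) -> a = 0; heap: [0-13 ALLOC][14-30 FREE]
Op 3: a = realloc(a, 15) -> a = 0; heap: [0-14 ALLOC][15-30 FREE]
Op 4: b = malloc(3) -> b = 15; heap: [0-14 ALLOC][15-17 ALLOC][18-30 FREE]
Op 5: c = malloc(8) -> c = 18; heap: [0-14 ALLOC][15-17 ALLOC][18-25 ALLOC][26-30 FREE]
Op 6: free(c) -> (freed c); heap: [0-14 ALLOC][15-17 ALLOC][18-30 FREE]

Answer: [0-14 ALLOC][15-17 ALLOC][18-30 FREE]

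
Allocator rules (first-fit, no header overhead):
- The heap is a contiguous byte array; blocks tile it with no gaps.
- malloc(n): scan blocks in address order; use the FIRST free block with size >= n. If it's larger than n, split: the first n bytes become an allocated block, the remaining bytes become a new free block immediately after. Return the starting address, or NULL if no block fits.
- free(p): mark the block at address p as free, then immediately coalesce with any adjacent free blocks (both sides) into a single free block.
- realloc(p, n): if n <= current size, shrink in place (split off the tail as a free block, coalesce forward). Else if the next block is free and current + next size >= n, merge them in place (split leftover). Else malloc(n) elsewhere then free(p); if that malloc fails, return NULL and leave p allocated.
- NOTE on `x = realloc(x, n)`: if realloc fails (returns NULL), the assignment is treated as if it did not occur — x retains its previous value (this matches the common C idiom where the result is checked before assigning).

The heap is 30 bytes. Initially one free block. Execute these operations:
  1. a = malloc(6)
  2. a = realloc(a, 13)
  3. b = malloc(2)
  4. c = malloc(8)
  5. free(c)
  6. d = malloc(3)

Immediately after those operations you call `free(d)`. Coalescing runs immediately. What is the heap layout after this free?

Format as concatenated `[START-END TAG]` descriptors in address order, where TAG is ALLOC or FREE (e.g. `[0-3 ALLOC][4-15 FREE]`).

Answer: [0-12 ALLOC][13-14 ALLOC][15-29 FREE]

Derivation:
Op 1: a = malloc(6) -> a = 0; heap: [0-5 ALLOC][6-29 FREE]
Op 2: a = realloc(a, 13) -> a = 0; heap: [0-12 ALLOC][13-29 FREE]
Op 3: b = malloc(2) -> b = 13; heap: [0-12 ALLOC][13-14 ALLOC][15-29 FREE]
Op 4: c = malloc(8) -> c = 15; heap: [0-12 ALLOC][13-14 ALLOC][15-22 ALLOC][23-29 FREE]
Op 5: free(c) -> (freed c); heap: [0-12 ALLOC][13-14 ALLOC][15-29 FREE]
Op 6: d = malloc(3) -> d = 15; heap: [0-12 ALLOC][13-14 ALLOC][15-17 ALLOC][18-29 FREE]
free(d): d = 15 -> block [15-17 ALLOC]; mark free, coalesce with adjacent free neighbors -> [0-12 ALLOC][13-14 ALLOC][15-29 FREE]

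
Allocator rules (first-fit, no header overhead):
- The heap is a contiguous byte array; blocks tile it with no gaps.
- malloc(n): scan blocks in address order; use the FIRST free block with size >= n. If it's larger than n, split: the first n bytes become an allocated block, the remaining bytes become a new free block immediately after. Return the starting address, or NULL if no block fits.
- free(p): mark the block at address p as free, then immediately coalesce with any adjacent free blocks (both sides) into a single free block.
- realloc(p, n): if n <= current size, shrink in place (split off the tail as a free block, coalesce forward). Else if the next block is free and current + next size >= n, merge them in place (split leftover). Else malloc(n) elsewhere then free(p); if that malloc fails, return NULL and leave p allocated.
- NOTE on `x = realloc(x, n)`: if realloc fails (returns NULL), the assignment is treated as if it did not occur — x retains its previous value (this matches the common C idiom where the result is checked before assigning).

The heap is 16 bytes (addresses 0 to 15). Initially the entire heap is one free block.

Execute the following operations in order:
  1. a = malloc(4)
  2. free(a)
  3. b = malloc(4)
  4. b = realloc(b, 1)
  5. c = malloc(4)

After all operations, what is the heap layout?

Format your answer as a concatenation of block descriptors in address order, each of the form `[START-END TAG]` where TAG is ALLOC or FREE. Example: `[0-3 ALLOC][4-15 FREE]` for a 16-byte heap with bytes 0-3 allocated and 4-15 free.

Op 1: a = malloc(4) -> a = 0; heap: [0-3 ALLOC][4-15 FREE]
Op 2: free(a) -> (freed a); heap: [0-15 FREE]
Op 3: b = malloc(4) -> b = 0; heap: [0-3 ALLOC][4-15 FREE]
Op 4: b = realloc(b, 1) -> b = 0; heap: [0-0 ALLOC][1-15 FREE]
Op 5: c = malloc(4) -> c = 1; heap: [0-0 ALLOC][1-4 ALLOC][5-15 FREE]

Answer: [0-0 ALLOC][1-4 ALLOC][5-15 FREE]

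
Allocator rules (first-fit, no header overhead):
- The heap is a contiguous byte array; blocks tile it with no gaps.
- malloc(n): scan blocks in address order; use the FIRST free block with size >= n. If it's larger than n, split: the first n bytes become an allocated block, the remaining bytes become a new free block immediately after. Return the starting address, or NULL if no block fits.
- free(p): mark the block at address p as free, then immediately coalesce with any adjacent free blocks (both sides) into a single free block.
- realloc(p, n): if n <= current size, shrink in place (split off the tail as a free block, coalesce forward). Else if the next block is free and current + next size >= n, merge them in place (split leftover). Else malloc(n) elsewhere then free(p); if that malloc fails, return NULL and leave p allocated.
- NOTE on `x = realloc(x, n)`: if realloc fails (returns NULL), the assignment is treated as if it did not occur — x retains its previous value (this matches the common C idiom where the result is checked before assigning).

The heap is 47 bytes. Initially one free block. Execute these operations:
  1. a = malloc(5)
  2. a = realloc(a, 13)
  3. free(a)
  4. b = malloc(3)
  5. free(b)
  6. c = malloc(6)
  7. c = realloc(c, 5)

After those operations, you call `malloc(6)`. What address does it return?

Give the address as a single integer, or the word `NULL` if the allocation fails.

Answer: 5

Derivation:
Op 1: a = malloc(5) -> a = 0; heap: [0-4 ALLOC][5-46 FREE]
Op 2: a = realloc(a, 13) -> a = 0; heap: [0-12 ALLOC][13-46 FREE]
Op 3: free(a) -> (freed a); heap: [0-46 FREE]
Op 4: b = malloc(3) -> b = 0; heap: [0-2 ALLOC][3-46 FREE]
Op 5: free(b) -> (freed b); heap: [0-46 FREE]
Op 6: c = malloc(6) -> c = 0; heap: [0-5 ALLOC][6-46 FREE]
Op 7: c = realloc(c, 5) -> c = 0; heap: [0-4 ALLOC][5-46 FREE]
malloc(6): first-fit scan over [0-4 ALLOC][5-46 FREE] -> 5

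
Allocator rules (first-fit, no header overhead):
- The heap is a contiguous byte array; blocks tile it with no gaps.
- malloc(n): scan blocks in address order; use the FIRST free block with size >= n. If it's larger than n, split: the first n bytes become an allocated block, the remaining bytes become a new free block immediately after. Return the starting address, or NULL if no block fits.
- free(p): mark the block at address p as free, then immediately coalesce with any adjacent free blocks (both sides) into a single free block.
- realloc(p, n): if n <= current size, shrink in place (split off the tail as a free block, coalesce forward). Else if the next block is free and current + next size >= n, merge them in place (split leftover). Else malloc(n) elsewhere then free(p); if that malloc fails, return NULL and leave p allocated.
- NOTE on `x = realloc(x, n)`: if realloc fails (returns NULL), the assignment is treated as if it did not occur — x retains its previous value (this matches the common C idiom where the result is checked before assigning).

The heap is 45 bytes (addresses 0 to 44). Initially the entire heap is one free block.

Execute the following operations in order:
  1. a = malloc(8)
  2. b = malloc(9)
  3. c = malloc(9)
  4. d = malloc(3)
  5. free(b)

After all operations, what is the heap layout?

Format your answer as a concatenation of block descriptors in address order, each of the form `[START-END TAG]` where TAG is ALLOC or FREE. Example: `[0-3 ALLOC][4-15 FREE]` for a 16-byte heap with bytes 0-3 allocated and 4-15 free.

Op 1: a = malloc(8) -> a = 0; heap: [0-7 ALLOC][8-44 FREE]
Op 2: b = malloc(9) -> b = 8; heap: [0-7 ALLOC][8-16 ALLOC][17-44 FREE]
Op 3: c = malloc(9) -> c = 17; heap: [0-7 ALLOC][8-16 ALLOC][17-25 ALLOC][26-44 FREE]
Op 4: d = malloc(3) -> d = 26; heap: [0-7 ALLOC][8-16 ALLOC][17-25 ALLOC][26-28 ALLOC][29-44 FREE]
Op 5: free(b) -> (freed b); heap: [0-7 ALLOC][8-16 FREE][17-25 ALLOC][26-28 ALLOC][29-44 FREE]

Answer: [0-7 ALLOC][8-16 FREE][17-25 ALLOC][26-28 ALLOC][29-44 FREE]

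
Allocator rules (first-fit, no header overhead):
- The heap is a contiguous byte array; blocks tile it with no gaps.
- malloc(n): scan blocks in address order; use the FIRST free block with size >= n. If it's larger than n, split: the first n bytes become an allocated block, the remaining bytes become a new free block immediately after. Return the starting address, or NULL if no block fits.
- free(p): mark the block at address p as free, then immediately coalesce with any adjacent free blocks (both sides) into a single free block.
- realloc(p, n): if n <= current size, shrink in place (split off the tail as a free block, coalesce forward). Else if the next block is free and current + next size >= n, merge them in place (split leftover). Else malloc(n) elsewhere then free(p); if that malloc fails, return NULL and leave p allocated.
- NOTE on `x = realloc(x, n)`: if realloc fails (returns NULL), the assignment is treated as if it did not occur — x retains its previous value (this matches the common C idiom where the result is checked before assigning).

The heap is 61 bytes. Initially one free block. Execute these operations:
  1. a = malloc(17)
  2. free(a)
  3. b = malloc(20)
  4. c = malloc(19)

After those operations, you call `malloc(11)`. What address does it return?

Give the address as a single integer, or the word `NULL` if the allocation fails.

Answer: 39

Derivation:
Op 1: a = malloc(17) -> a = 0; heap: [0-16 ALLOC][17-60 FREE]
Op 2: free(a) -> (freed a); heap: [0-60 FREE]
Op 3: b = malloc(20) -> b = 0; heap: [0-19 ALLOC][20-60 FREE]
Op 4: c = malloc(19) -> c = 20; heap: [0-19 ALLOC][20-38 ALLOC][39-60 FREE]
malloc(11): first-fit scan over [0-19 ALLOC][20-38 ALLOC][39-60 FREE] -> 39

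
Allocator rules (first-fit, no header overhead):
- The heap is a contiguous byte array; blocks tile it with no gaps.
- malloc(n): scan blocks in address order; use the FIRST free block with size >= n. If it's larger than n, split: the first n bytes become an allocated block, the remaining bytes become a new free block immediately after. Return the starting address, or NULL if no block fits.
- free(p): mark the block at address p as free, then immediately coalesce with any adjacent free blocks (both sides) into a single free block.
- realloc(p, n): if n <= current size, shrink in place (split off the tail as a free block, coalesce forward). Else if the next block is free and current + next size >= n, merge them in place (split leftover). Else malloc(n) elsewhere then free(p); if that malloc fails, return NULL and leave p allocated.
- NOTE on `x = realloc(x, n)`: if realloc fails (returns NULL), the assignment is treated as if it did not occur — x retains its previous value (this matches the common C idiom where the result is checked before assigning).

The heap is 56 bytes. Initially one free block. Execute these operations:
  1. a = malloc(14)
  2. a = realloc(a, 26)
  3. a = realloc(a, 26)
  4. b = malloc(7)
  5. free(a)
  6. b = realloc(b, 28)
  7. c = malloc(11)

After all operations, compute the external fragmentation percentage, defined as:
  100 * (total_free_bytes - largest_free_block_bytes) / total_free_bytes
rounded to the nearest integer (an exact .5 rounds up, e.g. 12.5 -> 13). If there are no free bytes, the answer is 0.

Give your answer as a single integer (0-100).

Op 1: a = malloc(14) -> a = 0; heap: [0-13 ALLOC][14-55 FREE]
Op 2: a = realloc(a, 26) -> a = 0; heap: [0-25 ALLOC][26-55 FREE]
Op 3: a = realloc(a, 26) -> a = 0; heap: [0-25 ALLOC][26-55 FREE]
Op 4: b = malloc(7) -> b = 26; heap: [0-25 ALLOC][26-32 ALLOC][33-55 FREE]
Op 5: free(a) -> (freed a); heap: [0-25 FREE][26-32 ALLOC][33-55 FREE]
Op 6: b = realloc(b, 28) -> b = 26; heap: [0-25 FREE][26-53 ALLOC][54-55 FREE]
Op 7: c = malloc(11) -> c = 0; heap: [0-10 ALLOC][11-25 FREE][26-53 ALLOC][54-55 FREE]
Free blocks: [15 2] total_free=17 largest=15 -> 100*(17-15)/17 = 200/17 ≈ 11.765 -> rounds to 12

Answer: 12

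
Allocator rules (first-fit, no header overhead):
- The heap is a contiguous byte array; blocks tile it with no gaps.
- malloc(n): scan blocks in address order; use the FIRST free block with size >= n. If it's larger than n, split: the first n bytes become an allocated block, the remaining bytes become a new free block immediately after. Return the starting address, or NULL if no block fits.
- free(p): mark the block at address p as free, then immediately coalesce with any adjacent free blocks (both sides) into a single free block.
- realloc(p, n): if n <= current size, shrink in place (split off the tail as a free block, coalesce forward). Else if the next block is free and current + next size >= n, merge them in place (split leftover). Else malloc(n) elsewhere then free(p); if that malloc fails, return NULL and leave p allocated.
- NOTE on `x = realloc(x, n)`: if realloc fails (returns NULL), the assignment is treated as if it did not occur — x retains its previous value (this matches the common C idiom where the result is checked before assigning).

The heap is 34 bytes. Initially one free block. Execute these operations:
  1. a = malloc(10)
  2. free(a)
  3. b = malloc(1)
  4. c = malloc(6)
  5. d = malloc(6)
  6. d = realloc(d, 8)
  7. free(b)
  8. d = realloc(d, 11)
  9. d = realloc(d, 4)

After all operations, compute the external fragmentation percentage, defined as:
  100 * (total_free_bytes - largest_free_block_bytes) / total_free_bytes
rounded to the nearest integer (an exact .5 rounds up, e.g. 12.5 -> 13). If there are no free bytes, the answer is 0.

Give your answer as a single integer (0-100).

Answer: 4

Derivation:
Op 1: a = malloc(10) -> a = 0; heap: [0-9 ALLOC][10-33 FREE]
Op 2: free(a) -> (freed a); heap: [0-33 FREE]
Op 3: b = malloc(1) -> b = 0; heap: [0-0 ALLOC][1-33 FREE]
Op 4: c = malloc(6) -> c = 1; heap: [0-0 ALLOC][1-6 ALLOC][7-33 FREE]
Op 5: d = malloc(6) -> d = 7; heap: [0-0 ALLOC][1-6 ALLOC][7-12 ALLOC][13-33 FREE]
Op 6: d = realloc(d, 8) -> d = 7; heap: [0-0 ALLOC][1-6 ALLOC][7-14 ALLOC][15-33 FREE]
Op 7: free(b) -> (freed b); heap: [0-0 FREE][1-6 ALLOC][7-14 ALLOC][15-33 FREE]
Op 8: d = realloc(d, 11) -> d = 7; heap: [0-0 FREE][1-6 ALLOC][7-17 ALLOC][18-33 FREE]
Op 9: d = realloc(d, 4) -> d = 7; heap: [0-0 FREE][1-6 ALLOC][7-10 ALLOC][11-33 FREE]
Free blocks: [1 23] total_free=24 largest=23 -> 100*(24-23)/24 = 100/24 ≈ 4.167 -> rounds to 4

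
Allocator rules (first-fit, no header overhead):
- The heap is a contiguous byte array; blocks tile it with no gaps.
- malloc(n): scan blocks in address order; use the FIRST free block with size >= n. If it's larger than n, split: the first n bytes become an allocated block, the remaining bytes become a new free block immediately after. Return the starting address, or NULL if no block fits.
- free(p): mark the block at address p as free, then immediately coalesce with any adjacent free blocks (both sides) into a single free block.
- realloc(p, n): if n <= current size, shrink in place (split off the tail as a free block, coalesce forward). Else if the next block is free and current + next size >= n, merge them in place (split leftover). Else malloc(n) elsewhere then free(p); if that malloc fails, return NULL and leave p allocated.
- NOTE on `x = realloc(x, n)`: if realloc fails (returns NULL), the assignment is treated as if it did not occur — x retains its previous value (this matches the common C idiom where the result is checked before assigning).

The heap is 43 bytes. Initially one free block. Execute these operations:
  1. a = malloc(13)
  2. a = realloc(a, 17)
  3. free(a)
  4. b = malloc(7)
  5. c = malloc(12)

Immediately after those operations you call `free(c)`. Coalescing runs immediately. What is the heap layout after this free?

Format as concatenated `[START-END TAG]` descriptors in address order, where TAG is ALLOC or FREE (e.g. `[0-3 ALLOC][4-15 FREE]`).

Answer: [0-6 ALLOC][7-42 FREE]

Derivation:
Op 1: a = malloc(13) -> a = 0; heap: [0-12 ALLOC][13-42 FREE]
Op 2: a = realloc(a, 17) -> a = 0; heap: [0-16 ALLOC][17-42 FREE]
Op 3: free(a) -> (freed a); heap: [0-42 FREE]
Op 4: b = malloc(7) -> b = 0; heap: [0-6 ALLOC][7-42 FREE]
Op 5: c = malloc(12) -> c = 7; heap: [0-6 ALLOC][7-18 ALLOC][19-42 FREE]
free(c): c = 7 -> block [7-18 ALLOC]; mark free, coalesce with adjacent free neighbors -> [0-6 ALLOC][7-42 FREE]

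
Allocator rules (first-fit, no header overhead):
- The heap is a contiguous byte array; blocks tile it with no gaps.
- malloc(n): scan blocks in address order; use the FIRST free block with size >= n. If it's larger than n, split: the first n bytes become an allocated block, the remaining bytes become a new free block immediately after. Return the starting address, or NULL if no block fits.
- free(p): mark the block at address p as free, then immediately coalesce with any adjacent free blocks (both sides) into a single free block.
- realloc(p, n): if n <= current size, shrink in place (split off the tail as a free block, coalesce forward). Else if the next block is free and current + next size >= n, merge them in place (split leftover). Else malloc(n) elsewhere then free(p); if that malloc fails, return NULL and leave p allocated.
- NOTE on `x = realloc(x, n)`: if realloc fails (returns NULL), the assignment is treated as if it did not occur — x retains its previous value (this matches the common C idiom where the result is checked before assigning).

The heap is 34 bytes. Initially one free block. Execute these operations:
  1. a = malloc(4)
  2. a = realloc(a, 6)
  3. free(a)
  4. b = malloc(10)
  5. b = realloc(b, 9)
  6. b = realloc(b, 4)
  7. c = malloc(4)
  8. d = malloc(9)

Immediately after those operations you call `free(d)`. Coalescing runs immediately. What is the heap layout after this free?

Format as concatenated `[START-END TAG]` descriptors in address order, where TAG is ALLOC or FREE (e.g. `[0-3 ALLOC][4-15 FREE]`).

Op 1: a = malloc(4) -> a = 0; heap: [0-3 ALLOC][4-33 FREE]
Op 2: a = realloc(a, 6) -> a = 0; heap: [0-5 ALLOC][6-33 FREE]
Op 3: free(a) -> (freed a); heap: [0-33 FREE]
Op 4: b = malloc(10) -> b = 0; heap: [0-9 ALLOC][10-33 FREE]
Op 5: b = realloc(b, 9) -> b = 0; heap: [0-8 ALLOC][9-33 FREE]
Op 6: b = realloc(b, 4) -> b = 0; heap: [0-3 ALLOC][4-33 FREE]
Op 7: c = malloc(4) -> c = 4; heap: [0-3 ALLOC][4-7 ALLOC][8-33 FREE]
Op 8: d = malloc(9) -> d = 8; heap: [0-3 ALLOC][4-7 ALLOC][8-16 ALLOC][17-33 FREE]
free(d): d = 8 -> block [8-16 ALLOC]; mark free, coalesce with adjacent free neighbors -> [0-3 ALLOC][4-7 ALLOC][8-33 FREE]

Answer: [0-3 ALLOC][4-7 ALLOC][8-33 FREE]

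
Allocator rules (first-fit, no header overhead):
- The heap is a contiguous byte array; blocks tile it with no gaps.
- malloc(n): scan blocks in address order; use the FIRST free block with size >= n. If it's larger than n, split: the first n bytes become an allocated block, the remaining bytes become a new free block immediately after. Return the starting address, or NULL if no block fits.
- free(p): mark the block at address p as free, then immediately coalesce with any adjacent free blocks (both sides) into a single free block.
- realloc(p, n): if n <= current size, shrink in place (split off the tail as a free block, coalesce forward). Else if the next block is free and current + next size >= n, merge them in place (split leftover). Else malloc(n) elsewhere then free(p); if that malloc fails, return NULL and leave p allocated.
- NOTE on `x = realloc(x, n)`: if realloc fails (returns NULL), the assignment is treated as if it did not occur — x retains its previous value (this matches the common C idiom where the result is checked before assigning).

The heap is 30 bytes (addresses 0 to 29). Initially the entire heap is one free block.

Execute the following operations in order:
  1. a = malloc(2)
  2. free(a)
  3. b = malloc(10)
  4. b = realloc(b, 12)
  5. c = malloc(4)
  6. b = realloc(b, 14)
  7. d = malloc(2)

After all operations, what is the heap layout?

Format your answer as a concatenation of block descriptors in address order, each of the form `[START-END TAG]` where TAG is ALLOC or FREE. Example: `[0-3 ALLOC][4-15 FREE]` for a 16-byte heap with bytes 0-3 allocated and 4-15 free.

Op 1: a = malloc(2) -> a = 0; heap: [0-1 ALLOC][2-29 FREE]
Op 2: free(a) -> (freed a); heap: [0-29 FREE]
Op 3: b = malloc(10) -> b = 0; heap: [0-9 ALLOC][10-29 FREE]
Op 4: b = realloc(b, 12) -> b = 0; heap: [0-11 ALLOC][12-29 FREE]
Op 5: c = malloc(4) -> c = 12; heap: [0-11 ALLOC][12-15 ALLOC][16-29 FREE]
Op 6: b = realloc(b, 14) -> b = 16; heap: [0-11 FREE][12-15 ALLOC][16-29 ALLOC]
Op 7: d = malloc(2) -> d = 0; heap: [0-1 ALLOC][2-11 FREE][12-15 ALLOC][16-29 ALLOC]

Answer: [0-1 ALLOC][2-11 FREE][12-15 ALLOC][16-29 ALLOC]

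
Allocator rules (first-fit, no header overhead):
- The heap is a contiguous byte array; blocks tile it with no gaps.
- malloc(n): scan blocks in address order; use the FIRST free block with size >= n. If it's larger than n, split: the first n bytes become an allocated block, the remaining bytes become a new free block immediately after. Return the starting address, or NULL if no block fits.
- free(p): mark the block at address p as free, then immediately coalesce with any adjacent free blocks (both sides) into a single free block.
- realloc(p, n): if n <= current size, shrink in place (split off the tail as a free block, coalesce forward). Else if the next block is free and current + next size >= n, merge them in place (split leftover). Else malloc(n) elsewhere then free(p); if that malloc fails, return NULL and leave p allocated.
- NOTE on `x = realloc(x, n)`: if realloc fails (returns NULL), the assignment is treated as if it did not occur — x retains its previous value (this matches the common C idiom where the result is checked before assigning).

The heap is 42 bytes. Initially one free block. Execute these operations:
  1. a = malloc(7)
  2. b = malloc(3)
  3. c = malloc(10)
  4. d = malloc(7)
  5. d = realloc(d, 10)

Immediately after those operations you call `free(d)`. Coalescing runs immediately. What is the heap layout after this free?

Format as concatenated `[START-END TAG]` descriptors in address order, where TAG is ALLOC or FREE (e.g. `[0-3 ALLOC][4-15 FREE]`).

Op 1: a = malloc(7) -> a = 0; heap: [0-6 ALLOC][7-41 FREE]
Op 2: b = malloc(3) -> b = 7; heap: [0-6 ALLOC][7-9 ALLOC][10-41 FREE]
Op 3: c = malloc(10) -> c = 10; heap: [0-6 ALLOC][7-9 ALLOC][10-19 ALLOC][20-41 FREE]
Op 4: d = malloc(7) -> d = 20; heap: [0-6 ALLOC][7-9 ALLOC][10-19 ALLOC][20-26 ALLOC][27-41 FREE]
Op 5: d = realloc(d, 10) -> d = 20; heap: [0-6 ALLOC][7-9 ALLOC][10-19 ALLOC][20-29 ALLOC][30-41 FREE]
free(d): d = 20 -> block [20-29 ALLOC]; mark free, coalesce with adjacent free neighbors -> [0-6 ALLOC][7-9 ALLOC][10-19 ALLOC][20-41 FREE]

Answer: [0-6 ALLOC][7-9 ALLOC][10-19 ALLOC][20-41 FREE]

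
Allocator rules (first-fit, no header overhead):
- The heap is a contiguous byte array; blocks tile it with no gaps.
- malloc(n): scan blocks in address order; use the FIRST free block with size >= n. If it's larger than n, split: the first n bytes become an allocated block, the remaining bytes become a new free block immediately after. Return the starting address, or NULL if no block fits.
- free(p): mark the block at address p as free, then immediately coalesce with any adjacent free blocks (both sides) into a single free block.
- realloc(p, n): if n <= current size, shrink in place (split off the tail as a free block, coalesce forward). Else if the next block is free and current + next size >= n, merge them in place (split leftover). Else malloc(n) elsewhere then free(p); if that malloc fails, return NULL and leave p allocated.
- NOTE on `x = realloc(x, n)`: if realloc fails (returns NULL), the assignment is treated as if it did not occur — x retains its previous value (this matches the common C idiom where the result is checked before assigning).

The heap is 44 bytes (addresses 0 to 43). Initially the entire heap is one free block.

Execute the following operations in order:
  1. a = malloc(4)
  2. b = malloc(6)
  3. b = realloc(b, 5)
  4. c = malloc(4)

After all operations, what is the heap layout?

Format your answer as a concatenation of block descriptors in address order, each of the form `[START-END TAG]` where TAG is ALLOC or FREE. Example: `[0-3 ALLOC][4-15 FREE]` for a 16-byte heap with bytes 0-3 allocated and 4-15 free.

Answer: [0-3 ALLOC][4-8 ALLOC][9-12 ALLOC][13-43 FREE]

Derivation:
Op 1: a = malloc(4) -> a = 0; heap: [0-3 ALLOC][4-43 FREE]
Op 2: b = malloc(6) -> b = 4; heap: [0-3 ALLOC][4-9 ALLOC][10-43 FREE]
Op 3: b = realloc(b, 5) -> b = 4; heap: [0-3 ALLOC][4-8 ALLOC][9-43 FREE]
Op 4: c = malloc(4) -> c = 9; heap: [0-3 ALLOC][4-8 ALLOC][9-12 ALLOC][13-43 FREE]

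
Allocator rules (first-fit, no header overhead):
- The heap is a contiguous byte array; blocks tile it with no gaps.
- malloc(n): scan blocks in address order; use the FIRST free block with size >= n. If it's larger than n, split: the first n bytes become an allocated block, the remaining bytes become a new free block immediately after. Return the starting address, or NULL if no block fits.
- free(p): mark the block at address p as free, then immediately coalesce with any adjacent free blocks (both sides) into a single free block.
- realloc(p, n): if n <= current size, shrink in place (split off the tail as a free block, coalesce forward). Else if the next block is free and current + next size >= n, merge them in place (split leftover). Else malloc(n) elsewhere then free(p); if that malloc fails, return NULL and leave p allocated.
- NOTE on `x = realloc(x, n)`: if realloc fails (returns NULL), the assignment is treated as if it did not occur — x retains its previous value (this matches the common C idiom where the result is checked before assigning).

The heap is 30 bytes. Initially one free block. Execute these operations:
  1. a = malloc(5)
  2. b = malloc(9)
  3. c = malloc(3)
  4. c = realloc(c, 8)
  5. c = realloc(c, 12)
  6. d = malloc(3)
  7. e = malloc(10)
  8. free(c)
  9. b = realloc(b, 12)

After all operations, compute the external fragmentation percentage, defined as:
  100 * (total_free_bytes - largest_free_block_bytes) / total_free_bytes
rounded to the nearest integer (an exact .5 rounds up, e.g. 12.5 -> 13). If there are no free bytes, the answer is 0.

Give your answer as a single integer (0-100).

Op 1: a = malloc(5) -> a = 0; heap: [0-4 ALLOC][5-29 FREE]
Op 2: b = malloc(9) -> b = 5; heap: [0-4 ALLOC][5-13 ALLOC][14-29 FREE]
Op 3: c = malloc(3) -> c = 14; heap: [0-4 ALLOC][5-13 ALLOC][14-16 ALLOC][17-29 FREE]
Op 4: c = realloc(c, 8) -> c = 14; heap: [0-4 ALLOC][5-13 ALLOC][14-21 ALLOC][22-29 FREE]
Op 5: c = realloc(c, 12) -> c = 14; heap: [0-4 ALLOC][5-13 ALLOC][14-25 ALLOC][26-29 FREE]
Op 6: d = malloc(3) -> d = 26; heap: [0-4 ALLOC][5-13 ALLOC][14-25 ALLOC][26-28 ALLOC][29-29 FREE]
Op 7: e = malloc(10) -> e = NULL; heap: [0-4 ALLOC][5-13 ALLOC][14-25 ALLOC][26-28 ALLOC][29-29 FREE]
Op 8: free(c) -> (freed c); heap: [0-4 ALLOC][5-13 ALLOC][14-25 FREE][26-28 ALLOC][29-29 FREE]
Op 9: b = realloc(b, 12) -> b = 5; heap: [0-4 ALLOC][5-16 ALLOC][17-25 FREE][26-28 ALLOC][29-29 FREE]
Free blocks: [9 1] total_free=10 largest=9 -> 100*(10-9)/10 = 100/10 = 10

Answer: 10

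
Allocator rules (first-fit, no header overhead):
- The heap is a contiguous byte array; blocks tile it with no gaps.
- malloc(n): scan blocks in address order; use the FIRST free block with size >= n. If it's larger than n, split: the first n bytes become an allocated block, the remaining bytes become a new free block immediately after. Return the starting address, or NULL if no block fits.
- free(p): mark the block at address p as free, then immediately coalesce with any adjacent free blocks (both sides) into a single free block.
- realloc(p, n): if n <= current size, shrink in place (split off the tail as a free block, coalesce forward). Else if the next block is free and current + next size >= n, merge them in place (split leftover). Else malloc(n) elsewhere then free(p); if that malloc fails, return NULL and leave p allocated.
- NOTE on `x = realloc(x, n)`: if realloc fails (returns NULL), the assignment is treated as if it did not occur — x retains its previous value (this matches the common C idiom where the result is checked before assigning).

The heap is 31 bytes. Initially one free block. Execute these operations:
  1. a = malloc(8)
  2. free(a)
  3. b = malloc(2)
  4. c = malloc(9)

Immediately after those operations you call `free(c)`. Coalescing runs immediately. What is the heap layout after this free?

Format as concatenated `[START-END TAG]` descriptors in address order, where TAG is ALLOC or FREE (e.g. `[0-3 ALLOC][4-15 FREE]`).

Answer: [0-1 ALLOC][2-30 FREE]

Derivation:
Op 1: a = malloc(8) -> a = 0; heap: [0-7 ALLOC][8-30 FREE]
Op 2: free(a) -> (freed a); heap: [0-30 FREE]
Op 3: b = malloc(2) -> b = 0; heap: [0-1 ALLOC][2-30 FREE]
Op 4: c = malloc(9) -> c = 2; heap: [0-1 ALLOC][2-10 ALLOC][11-30 FREE]
free(c): c = 2 -> block [2-10 ALLOC]; mark free, coalesce with adjacent free neighbors -> [0-1 ALLOC][2-30 FREE]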